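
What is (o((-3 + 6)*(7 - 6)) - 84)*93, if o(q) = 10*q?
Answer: -5022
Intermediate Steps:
(o((-3 + 6)*(7 - 6)) - 84)*93 = (10*((-3 + 6)*(7 - 6)) - 84)*93 = (10*(3*1) - 84)*93 = (10*3 - 84)*93 = (30 - 84)*93 = -54*93 = -5022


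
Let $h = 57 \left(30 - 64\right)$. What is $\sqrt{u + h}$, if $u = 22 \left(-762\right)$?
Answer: $3 i \sqrt{2078} \approx 136.76 i$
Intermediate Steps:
$h = -1938$ ($h = 57 \left(-34\right) = -1938$)
$u = -16764$
$\sqrt{u + h} = \sqrt{-16764 - 1938} = \sqrt{-18702} = 3 i \sqrt{2078}$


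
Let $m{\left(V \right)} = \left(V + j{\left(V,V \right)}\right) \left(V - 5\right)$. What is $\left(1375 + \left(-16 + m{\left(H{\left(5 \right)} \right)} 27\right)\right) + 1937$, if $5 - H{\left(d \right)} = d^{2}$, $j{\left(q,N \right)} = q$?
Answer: $30296$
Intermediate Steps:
$H{\left(d \right)} = 5 - d^{2}$
$m{\left(V \right)} = 2 V \left(-5 + V\right)$ ($m{\left(V \right)} = \left(V + V\right) \left(V - 5\right) = 2 V \left(-5 + V\right)$)
$\left(1375 + \left(-16 + m{\left(H{\left(5 \right)} \right)} 27\right)\right) + 1937 = \left(1375 - \left(16 - 2 \left(5 - 5^{2}\right) \left(-5 + \left(5 - 5^{2}\right)\right) 27\right)\right) + 1937 = \left(1375 - \left(16 - 2 \left(5 - 25\right) \left(-5 + \left(5 - 25\right)\right) 27\right)\right) + 1937 = \left(1375 - \left(16 - 2 \left(-20\right) \left(-5 - 20\right) 27\right)\right) + 1937 = \left(1375 - \left(16 - 2 \left(-20\right) \left(-25\right) 27\right)\right) + 1937 = \left(1375 + \left(-16 + 1000 \cdot 27\right)\right) + 1937 = \left(1375 + \left(-16 + 27000\right)\right) + 1937 = \left(1375 + 26984\right) + 1937 = 28359 + 1937 = 30296$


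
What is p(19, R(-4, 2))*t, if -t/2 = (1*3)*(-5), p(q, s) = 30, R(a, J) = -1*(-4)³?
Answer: 900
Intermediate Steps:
R(a, J) = 64 (R(a, J) = -1*(-64) = 64)
t = 30 (t = -2*1*3*(-5) = -6*(-5) = -2*(-15) = 30)
p(19, R(-4, 2))*t = 30*30 = 900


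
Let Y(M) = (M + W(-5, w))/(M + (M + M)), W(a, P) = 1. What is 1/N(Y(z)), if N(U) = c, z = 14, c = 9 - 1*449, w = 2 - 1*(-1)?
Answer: -1/440 ≈ -0.0022727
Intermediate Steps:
w = 3 (w = 2 + 1 = 3)
c = -440 (c = 9 - 449 = -440)
Y(M) = (1 + M)/(3*M) (Y(M) = (M + 1)/(M + (M + M)) = (1 + M)/(M + 2*M) = (1 + M)/((3*M)) = (1 + M)*(1/(3*M)) = (1 + M)/(3*M))
N(U) = -440
1/N(Y(z)) = 1/(-440) = -1/440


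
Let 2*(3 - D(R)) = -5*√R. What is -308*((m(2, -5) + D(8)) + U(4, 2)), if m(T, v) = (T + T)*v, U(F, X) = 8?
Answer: 2772 - 1540*√2 ≈ 594.11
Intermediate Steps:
D(R) = 3 + 5*√R/2 (D(R) = 3 - (-5)*√R/2 = 3 + 5*√R/2)
m(T, v) = 2*T*v (m(T, v) = (2*T)*v = 2*T*v)
-308*((m(2, -5) + D(8)) + U(4, 2)) = -308*((2*2*(-5) + (3 + 5*√8/2)) + 8) = -308*((-20 + (3 + 5*(2*√2)/2)) + 8) = -308*((-20 + (3 + 5*√2)) + 8) = -308*((-17 + 5*√2) + 8) = -308*(-9 + 5*√2) = 2772 - 1540*√2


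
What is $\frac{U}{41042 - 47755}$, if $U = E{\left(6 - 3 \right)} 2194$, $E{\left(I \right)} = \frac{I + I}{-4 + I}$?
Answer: $\frac{13164}{6713} \approx 1.961$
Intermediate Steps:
$E{\left(I \right)} = \frac{2 I}{-4 + I}$
$U = -13164$ ($U = \frac{2 \left(6 - 3\right)}{-4 + \left(6 - 3\right)} 2194 = 2 \cdot 3 \frac{1}{-4 + 3} \cdot 2194 = 2 \cdot 3 \frac{1}{-1} \cdot 2194 = 2 \cdot 3 \left(-1\right) 2194 = \left(-6\right) 2194 = -13164$)
$\frac{U}{41042 - 47755} = - \frac{13164}{41042 - 47755} = - \frac{13164}{-6713} = \left(-13164\right) \left(- \frac{1}{6713}\right) = \frac{13164}{6713}$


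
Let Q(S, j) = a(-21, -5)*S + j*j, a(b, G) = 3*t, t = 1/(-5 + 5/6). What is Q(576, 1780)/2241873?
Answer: 79199632/56046825 ≈ 1.4131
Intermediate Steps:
t = -6/25 (t = 1/(-5 + 5*(⅙)) = 1/(-5 + ⅚) = 1/(-25/6) = -6/25 ≈ -0.24000)
a(b, G) = -18/25 (a(b, G) = 3*(-6/25) = -18/25)
Q(S, j) = j² - 18*S/25 (Q(S, j) = -18*S/25 + j*j = -18*S/25 + j² = j² - 18*S/25)
Q(576, 1780)/2241873 = (1780² - 18/25*576)/2241873 = (3168400 - 10368/25)*(1/2241873) = (79199632/25)*(1/2241873) = 79199632/56046825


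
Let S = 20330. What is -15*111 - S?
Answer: -21995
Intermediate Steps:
-15*111 - S = -15*111 - 1*20330 = -1665 - 20330 = -21995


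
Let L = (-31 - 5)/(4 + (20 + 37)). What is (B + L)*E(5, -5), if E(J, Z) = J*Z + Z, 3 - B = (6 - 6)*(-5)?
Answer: -4410/61 ≈ -72.295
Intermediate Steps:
L = -36/61 (L = -36/(4 + 57) = -36/61 ≈ -0.59016)
B = 3 (B = 3 - (6 - 6)*(-5) = 3 - 0*(-5) = 3 - 1*0 = 3 + 0 = 3)
E(J, Z) = Z + J*Z
(B + L)*E(5, -5) = (3 - 36/61)*(-5*(1 + 5)) = 147*(-5*6)/61 = (147/61)*(-30) = -4410/61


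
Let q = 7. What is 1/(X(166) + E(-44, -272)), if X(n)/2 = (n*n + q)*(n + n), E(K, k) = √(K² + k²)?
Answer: 2287729/41869631810038 - √4745/83739263620076 ≈ 5.4639e-8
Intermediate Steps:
X(n) = 4*n*(7 + n²) (X(n) = 2*((n*n + 7)*(n + n)) = 2*((n² + 7)*(2*n)) = 2*((7 + n²)*(2*n)) = 2*(2*n*(7 + n²)) = 4*n*(7 + n²))
1/(X(166) + E(-44, -272)) = 1/(4*166*(7 + 166²) + √((-44)² + (-272)²)) = 1/(4*166*(7 + 27556) + √(1936 + 73984)) = 1/(4*166*27563 + √75920) = 1/(18301832 + 4*√4745)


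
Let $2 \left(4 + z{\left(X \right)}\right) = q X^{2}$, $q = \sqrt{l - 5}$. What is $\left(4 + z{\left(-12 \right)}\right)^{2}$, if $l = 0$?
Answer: $-25920$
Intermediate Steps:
$q = i \sqrt{5}$ ($q = \sqrt{0 - 5} = \sqrt{-5} = i \sqrt{5} \approx 2.2361 i$)
$z{\left(X \right)} = -4 + \frac{i \sqrt{5} X^{2}}{2}$
$\left(4 + z{\left(-12 \right)}\right)^{2} = \left(4 - \left(4 - \frac{i \sqrt{5} \left(-12\right)^{2}}{2}\right)\right)^{2} = \left(4 - \left(4 - \frac{1}{2} i \sqrt{5} \cdot 144\right)\right)^{2} = \left(4 - \left(4 - 72 i \sqrt{5}\right)\right)^{2} = \left(72 i \sqrt{5}\right)^{2} = -25920$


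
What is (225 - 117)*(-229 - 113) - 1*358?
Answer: -37294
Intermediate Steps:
(225 - 117)*(-229 - 113) - 1*358 = 108*(-342) - 358 = -36936 - 358 = -37294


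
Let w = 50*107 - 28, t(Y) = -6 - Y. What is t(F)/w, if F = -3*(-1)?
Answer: -3/1774 ≈ -0.0016911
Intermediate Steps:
F = 3
w = 5322 (w = 5350 - 28 = 5322)
t(F)/w = (-6 - 1*3)/5322 = (-6 - 3)*(1/5322) = -9*1/5322 = -3/1774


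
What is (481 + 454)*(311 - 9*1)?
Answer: 282370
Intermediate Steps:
(481 + 454)*(311 - 9*1) = 935*(311 - 9) = 935*302 = 282370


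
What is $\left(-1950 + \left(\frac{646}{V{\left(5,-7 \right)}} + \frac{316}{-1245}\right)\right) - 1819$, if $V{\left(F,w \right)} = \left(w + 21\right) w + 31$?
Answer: $- \frac{315216577}{83415} \approx -3778.9$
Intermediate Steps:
$V{\left(F,w \right)} = 31 + w \left(21 + w\right)$ ($V{\left(F,w \right)} = \left(21 + w\right) w + 31 = w \left(21 + w\right) + 31 = 31 + w \left(21 + w\right)$)
$\left(-1950 + \left(\frac{646}{V{\left(5,-7 \right)}} + \frac{316}{-1245}\right)\right) - 1819 = \left(-1950 + \left(\frac{646}{31 + \left(-7\right)^{2} + 21 \left(-7\right)} + \frac{316}{-1245}\right)\right) - 1819 = \left(-1950 + \left(\frac{646}{31 + 49 - 147} + 316 \left(- \frac{1}{1245}\right)\right)\right) - 1819 = \left(-1950 + \left(\frac{646}{-67} - \frac{316}{1245}\right)\right) - 1819 = \left(-1950 + \left(646 \left(- \frac{1}{67}\right) - \frac{316}{1245}\right)\right) - 1819 = \left(-1950 - \frac{825442}{83415}\right) - 1819 = - \frac{163484692}{83415} - 1819 = - \frac{315216577}{83415}$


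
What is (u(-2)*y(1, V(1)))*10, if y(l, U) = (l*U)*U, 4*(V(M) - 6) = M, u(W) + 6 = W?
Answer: -3125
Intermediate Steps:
u(W) = -6 + W
V(M) = 6 + M/4
y(l, U) = l*U² (y(l, U) = (U*l)*U = l*U²)
(u(-2)*y(1, V(1)))*10 = ((-6 - 2)*(1*(6 + (¼)*1)²))*10 = -8*(6 + ¼)²*10 = -8*(25/4)²*10 = -8*625/16*10 = -625/2*10 = -3125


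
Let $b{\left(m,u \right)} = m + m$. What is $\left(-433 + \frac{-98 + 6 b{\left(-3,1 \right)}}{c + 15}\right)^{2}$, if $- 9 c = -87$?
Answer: $\frac{263153284}{1369} \approx 1.9222 \cdot 10^{5}$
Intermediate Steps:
$c = \frac{29}{3}$ ($c = \left(- \frac{1}{9}\right) \left(-87\right) = \frac{29}{3} \approx 9.6667$)
$b{\left(m,u \right)} = 2 m$
$\left(-433 + \frac{-98 + 6 b{\left(-3,1 \right)}}{c + 15}\right)^{2} = \left(-433 + \frac{-98 + 6 \cdot 2 \left(-3\right)}{\frac{29}{3} + 15}\right)^{2} = \left(-433 + \frac{-98 + 6 \left(-6\right)}{\frac{74}{3}}\right)^{2} = \left(-433 + \left(-98 - 36\right) \frac{3}{74}\right)^{2} = \left(-433 - \frac{201}{37}\right)^{2} = \left(- \frac{16222}{37}\right)^{2} = \frac{263153284}{1369}$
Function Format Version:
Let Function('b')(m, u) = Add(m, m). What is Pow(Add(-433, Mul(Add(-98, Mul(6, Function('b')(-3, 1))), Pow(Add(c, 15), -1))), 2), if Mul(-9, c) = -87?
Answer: Rational(263153284, 1369) ≈ 1.9222e+5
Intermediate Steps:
c = Rational(29, 3) (c = Mul(Rational(-1, 9), -87) = Rational(29, 3) ≈ 9.6667)
Function('b')(m, u) = Mul(2, m)
Pow(Add(-433, Mul(Add(-98, Mul(6, Function('b')(-3, 1))), Pow(Add(c, 15), -1))), 2) = Pow(Add(-433, Mul(Add(-98, Mul(6, Mul(2, -3))), Pow(Add(Rational(29, 3), 15), -1))), 2) = Pow(Add(-433, Mul(Add(-98, Mul(6, -6)), Pow(Rational(74, 3), -1))), 2) = Pow(Add(-433, Mul(Add(-98, -36), Rational(3, 74))), 2) = Pow(Add(-433, Mul(-134, Rational(3, 74))), 2) = Pow(Add(-433, Rational(-201, 37)), 2) = Pow(Rational(-16222, 37), 2) = Rational(263153284, 1369)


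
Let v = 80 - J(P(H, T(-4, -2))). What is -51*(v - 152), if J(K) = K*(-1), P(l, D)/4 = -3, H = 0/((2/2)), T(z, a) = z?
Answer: 4284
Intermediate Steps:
H = 0 (H = 0/((2*(½))) = 0/1 = 0*1 = 0)
P(l, D) = -12 (P(l, D) = 4*(-3) = -12)
J(K) = -K
v = 68 (v = 80 - (-1)*(-12) = 80 - 1*12 = 80 - 12 = 68)
-51*(v - 152) = -51*(68 - 152) = -51*(-84) = 4284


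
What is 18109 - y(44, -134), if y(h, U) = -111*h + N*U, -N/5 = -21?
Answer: 37063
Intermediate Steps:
N = 105 (N = -5*(-21) = 105)
y(h, U) = -111*h + 105*U
18109 - y(44, -134) = 18109 - (-111*44 + 105*(-134)) = 18109 - (-4884 - 14070) = 18109 - 1*(-18954) = 18109 + 18954 = 37063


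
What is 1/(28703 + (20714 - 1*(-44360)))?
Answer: 1/93777 ≈ 1.0664e-5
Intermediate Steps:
1/(28703 + (20714 - 1*(-44360))) = 1/(28703 + (20714 + 44360)) = 1/(28703 + 65074) = 1/93777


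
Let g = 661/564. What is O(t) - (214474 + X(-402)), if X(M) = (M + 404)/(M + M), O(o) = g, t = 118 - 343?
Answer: -8104499131/37788 ≈ -2.1447e+5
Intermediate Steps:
g = 661/564 (g = 661*(1/564) = 661/564 ≈ 1.1720)
t = -225
O(o) = 661/564
X(M) = (404 + M)/(2*M) (X(M) = (404 + M)/((2*M)) = (404 + M)*(1/(2*M)) = (404 + M)/(2*M))
O(t) - (214474 + X(-402)) = 661/564 - (214474 + (½)*(404 - 402)/(-402)) = 661/564 - (214474 + (½)*(-1/402)*2) = 661/564 - (214474 - 1/402) = 661/564 - 1*86218547/402 = 661/564 - 86218547/402 = -8104499131/37788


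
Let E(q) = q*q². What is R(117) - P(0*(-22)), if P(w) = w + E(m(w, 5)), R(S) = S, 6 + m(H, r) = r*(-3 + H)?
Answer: 9378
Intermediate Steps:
m(H, r) = -6 + r*(-3 + H)
E(q) = q³
P(w) = w + (-21 + 5*w)³ (P(w) = w + (-6 - 3*5 + w*5)³ = w + (-6 - 15 + 5*w)³ = w + (-21 + 5*w)³)
R(117) - P(0*(-22)) = 117 - (0*(-22) + (-21 + 5*(0*(-22)))³) = 117 - (0 + (-21 + 5*0)³) = 117 - (0 + (-21 + 0)³) = 117 - (0 + (-21)³) = 117 - (0 - 9261) = 117 - 1*(-9261) = 117 + 9261 = 9378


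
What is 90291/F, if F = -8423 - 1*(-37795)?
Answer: 90291/29372 ≈ 3.0741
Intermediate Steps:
F = 29372 (F = -8423 + 37795 = 29372)
90291/F = 90291/29372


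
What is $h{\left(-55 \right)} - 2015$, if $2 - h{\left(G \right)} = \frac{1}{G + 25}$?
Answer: $- \frac{60389}{30} \approx -2013.0$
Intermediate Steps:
$h{\left(G \right)} = 2 - \frac{1}{25 + G}$ ($h{\left(G \right)} = 2 - \frac{1}{G + 25} = 2 - \frac{1}{25 + G}$)
$h{\left(-55 \right)} - 2015 = \frac{49 + 2 \left(-55\right)}{25 - 55} - 2015 = \frac{49 - 110}{-30} - 2015 = \left(- \frac{1}{30}\right) \left(-61\right) - 2015 = \frac{61}{30} - 2015 = - \frac{60389}{30}$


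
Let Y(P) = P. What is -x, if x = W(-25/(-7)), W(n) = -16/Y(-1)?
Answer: -16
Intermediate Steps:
W(n) = 16 (W(n) = -16/(-1) = -16*(-1) = 16)
x = 16
-x = -1*16 = -16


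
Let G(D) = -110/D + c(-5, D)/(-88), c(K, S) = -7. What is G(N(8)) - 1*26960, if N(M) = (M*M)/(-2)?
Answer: -4744341/176 ≈ -26956.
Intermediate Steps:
N(M) = -M**2/2 (N(M) = M**2*(-1/2) = -M**2/2)
G(D) = 7/88 - 110/D (G(D) = -110/D - 7/(-88) = -110/D - 7*(-1/88) = -110/D + 7/88 = 7/88 - 110/D)
G(N(8)) - 1*26960 = (7/88 - 110/((-1/2*8**2))) - 1*26960 = (7/88 - 110/((-1/2*64))) - 26960 = (7/88 - 110/(-32)) - 26960 = (7/88 - 110*(-1/32)) - 26960 = (7/88 + 55/16) - 26960 = 619/176 - 26960 = -4744341/176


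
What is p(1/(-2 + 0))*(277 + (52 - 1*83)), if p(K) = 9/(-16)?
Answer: -1107/8 ≈ -138.38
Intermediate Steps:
p(K) = -9/16 (p(K) = 9*(-1/16) = -9/16)
p(1/(-2 + 0))*(277 + (52 - 1*83)) = -9*(277 + (52 - 1*83))/16 = -9*(277 + (52 - 83))/16 = -9*(277 - 31)/16 = -9/16*246 = -1107/8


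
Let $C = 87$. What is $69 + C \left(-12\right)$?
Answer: $-975$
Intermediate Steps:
$69 + C \left(-12\right) = 69 + 87 \left(-12\right) = 69 - 1044 = -975$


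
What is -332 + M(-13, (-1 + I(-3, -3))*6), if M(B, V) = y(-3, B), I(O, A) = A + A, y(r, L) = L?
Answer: -345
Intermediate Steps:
I(O, A) = 2*A
M(B, V) = B
-332 + M(-13, (-1 + I(-3, -3))*6) = -332 - 13 = -345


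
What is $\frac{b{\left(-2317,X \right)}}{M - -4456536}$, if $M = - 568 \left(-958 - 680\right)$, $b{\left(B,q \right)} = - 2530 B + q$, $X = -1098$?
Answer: $\frac{732614}{673365} \approx 1.088$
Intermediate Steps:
$b{\left(B,q \right)} = q - 2530 B$
$M = 930384$ ($M = \left(-568\right) \left(-1638\right) = 930384$)
$\frac{b{\left(-2317,X \right)}}{M - -4456536} = \frac{-1098 - -5862010}{930384 - -4456536} = \frac{-1098 + 5862010}{930384 + 4456536} = \frac{5860912}{5386920} = 5860912 \cdot \frac{1}{5386920} = \frac{732614}{673365}$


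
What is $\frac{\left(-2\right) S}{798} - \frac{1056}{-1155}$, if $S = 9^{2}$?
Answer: $\frac{473}{665} \approx 0.71128$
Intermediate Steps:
$S = 81$
$\frac{\left(-2\right) S}{798} - \frac{1056}{-1155} = \frac{\left(-2\right) 81}{798} - \frac{1056}{-1155} = \left(-162\right) \frac{1}{798} - - \frac{32}{35} = - \frac{27}{133} + \frac{32}{35} = \frac{473}{665}$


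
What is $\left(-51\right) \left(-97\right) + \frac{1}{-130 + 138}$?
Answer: $\frac{39577}{8} \approx 4947.1$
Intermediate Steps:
$\left(-51\right) \left(-97\right) + \frac{1}{-130 + 138} = 4947 + \frac{1}{8} = \frac{39577}{8}$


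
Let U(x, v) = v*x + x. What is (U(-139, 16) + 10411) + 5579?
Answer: 13627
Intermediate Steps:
U(x, v) = x + v*x
(U(-139, 16) + 10411) + 5579 = (-139*(1 + 16) + 10411) + 5579 = (-139*17 + 10411) + 5579 = (-2363 + 10411) + 5579 = 8048 + 5579 = 13627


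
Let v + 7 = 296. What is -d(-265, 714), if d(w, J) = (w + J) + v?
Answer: -738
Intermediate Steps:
v = 289 (v = -7 + 296 = 289)
d(w, J) = 289 + J + w (d(w, J) = (w + J) + 289 = (J + w) + 289 = 289 + J + w)
-d(-265, 714) = -(289 + 714 - 265) = -1*738 = -738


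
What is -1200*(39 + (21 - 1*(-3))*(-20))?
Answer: 529200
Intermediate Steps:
-1200*(39 + (21 - 1*(-3))*(-20)) = -1200*(39 + (21 + 3)*(-20)) = -1200*(39 + 24*(-20)) = -1200*(39 - 480) = -1200*(-441) = 529200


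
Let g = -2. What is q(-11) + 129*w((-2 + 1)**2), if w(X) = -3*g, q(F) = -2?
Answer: 772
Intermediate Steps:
w(X) = 6 (w(X) = -3*(-2) = 6)
q(-11) + 129*w((-2 + 1)**2) = -2 + 129*6 = -2 + 774 = 772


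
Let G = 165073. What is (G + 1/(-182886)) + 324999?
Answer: 89627307791/182886 ≈ 4.9007e+5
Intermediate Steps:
(G + 1/(-182886)) + 324999 = (165073 + 1/(-182886)) + 324999 = (165073 - 1/182886) + 324999 = 30189540677/182886 + 324999 = 89627307791/182886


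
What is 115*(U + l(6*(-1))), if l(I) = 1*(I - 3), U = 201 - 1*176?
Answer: 1840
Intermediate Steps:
U = 25 (U = 201 - 176 = 25)
l(I) = -3 + I (l(I) = 1*(-3 + I) = -3 + I)
115*(U + l(6*(-1))) = 115*(25 + (-3 + 6*(-1))) = 115*(25 + (-3 - 6)) = 115*(25 - 9) = 115*16 = 1840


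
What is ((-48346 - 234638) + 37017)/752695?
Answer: -245967/752695 ≈ -0.32678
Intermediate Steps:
((-48346 - 234638) + 37017)/752695 = (-282984 + 37017)*(1/752695) = -245967*1/752695 = -245967/752695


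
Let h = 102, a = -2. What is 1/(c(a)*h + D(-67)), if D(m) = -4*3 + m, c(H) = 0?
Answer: -1/79 ≈ -0.012658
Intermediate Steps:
D(m) = -12 + m
1/(c(a)*h + D(-67)) = 1/(0*102 + (-12 - 67)) = 1/(0 - 79) = 1/(-79) = -1/79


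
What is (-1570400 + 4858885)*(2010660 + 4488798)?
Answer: 21373370141130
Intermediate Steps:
(-1570400 + 4858885)*(2010660 + 4488798) = 3288485*6499458 = 21373370141130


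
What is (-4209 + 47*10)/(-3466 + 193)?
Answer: 3739/3273 ≈ 1.1424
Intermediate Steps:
(-4209 + 47*10)/(-3466 + 193) = (-4209 + 470)/(-3273) = -3739*(-1/3273) = 3739/3273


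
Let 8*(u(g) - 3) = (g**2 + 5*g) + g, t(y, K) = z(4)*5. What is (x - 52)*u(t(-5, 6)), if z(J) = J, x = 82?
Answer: 2040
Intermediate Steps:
t(y, K) = 20 (t(y, K) = 4*5 = 20)
u(g) = 3 + g**2/8 + 3*g/4 (u(g) = 3 + ((g**2 + 5*g) + g)/8 = 3 + (g**2 + 6*g)/8 = 3 + (g**2/8 + 3*g/4) = 3 + g**2/8 + 3*g/4)
(x - 52)*u(t(-5, 6)) = (82 - 52)*(3 + (1/8)*20**2 + (3/4)*20) = 30*(3 + (1/8)*400 + 15) = 30*(3 + 50 + 15) = 30*68 = 2040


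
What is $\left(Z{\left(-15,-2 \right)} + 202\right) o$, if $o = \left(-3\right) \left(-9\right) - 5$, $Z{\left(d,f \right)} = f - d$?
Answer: $4730$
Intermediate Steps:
$o = 22$ ($o = 27 - 5 = 22$)
$\left(Z{\left(-15,-2 \right)} + 202\right) o = \left(\left(-2 - -15\right) + 202\right) 22 = \left(\left(-2 + 15\right) + 202\right) 22 = \left(13 + 202\right) 22 = 215 \cdot 22 = 4730$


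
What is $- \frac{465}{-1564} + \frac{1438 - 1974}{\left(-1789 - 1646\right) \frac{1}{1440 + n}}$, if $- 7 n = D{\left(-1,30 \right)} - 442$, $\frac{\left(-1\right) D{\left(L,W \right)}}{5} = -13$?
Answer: $\frac{8777325853}{37606380} \approx 233.4$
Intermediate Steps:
$D{\left(L,W \right)} = 65$ ($D{\left(L,W \right)} = \left(-5\right) \left(-13\right) = 65$)
$n = \frac{377}{7}$ ($n = - \frac{65 - 442}{7} = \left(- \frac{1}{7}\right) \left(-377\right) = \frac{377}{7} \approx 53.857$)
$- \frac{465}{-1564} + \frac{1438 - 1974}{\left(-1789 - 1646\right) \frac{1}{1440 + n}} = - \frac{465}{-1564} + \frac{1438 - 1974}{\left(-1789 - 1646\right) \frac{1}{1440 + \frac{377}{7}}} = \left(-465\right) \left(- \frac{1}{1564}\right) + \frac{1438 - 1974}{\left(-3435\right) \frac{1}{\frac{10457}{7}}} = \frac{465}{1564} + \frac{1438 - 1974}{\left(-3435\right) \frac{7}{10457}} = \frac{465}{1564} - \frac{536}{- \frac{24045}{10457}} = \frac{465}{1564} - - \frac{5604952}{24045} = \frac{465}{1564} + \frac{5604952}{24045} = \frac{8777325853}{37606380}$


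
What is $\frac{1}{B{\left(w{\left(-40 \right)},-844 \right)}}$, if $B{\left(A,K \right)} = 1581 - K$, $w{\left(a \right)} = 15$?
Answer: $\frac{1}{2425} \approx 0.00041237$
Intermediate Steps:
$\frac{1}{B{\left(w{\left(-40 \right)},-844 \right)}} = \frac{1}{1581 - -844} = \frac{1}{1581 + 844} = \frac{1}{2425}$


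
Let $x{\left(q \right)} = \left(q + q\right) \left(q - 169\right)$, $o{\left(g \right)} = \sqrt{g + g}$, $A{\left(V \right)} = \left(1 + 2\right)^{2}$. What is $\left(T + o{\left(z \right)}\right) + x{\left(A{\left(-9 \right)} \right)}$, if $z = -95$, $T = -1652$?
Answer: $-4532 + i \sqrt{190} \approx -4532.0 + 13.784 i$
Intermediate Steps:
$A{\left(V \right)} = 9$ ($A{\left(V \right)} = 3^{2} = 9$)
$o{\left(g \right)} = \sqrt{2} \sqrt{g}$ ($o{\left(g \right)} = \sqrt{2 g} = \sqrt{2} \sqrt{g}$)
$x{\left(q \right)} = 2 q \left(-169 + q\right)$
$\left(T + o{\left(z \right)}\right) + x{\left(A{\left(-9 \right)} \right)} = \left(-1652 + \sqrt{2} \sqrt{-95}\right) + 2 \cdot 9 \left(-169 + 9\right) = \left(-1652 + \sqrt{2} i \sqrt{95}\right) + 2 \cdot 9 \left(-160\right) = \left(-1652 + i \sqrt{190}\right) - 2880 = -4532 + i \sqrt{190}$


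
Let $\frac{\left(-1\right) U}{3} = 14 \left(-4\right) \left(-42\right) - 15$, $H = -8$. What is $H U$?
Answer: $56088$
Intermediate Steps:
$U = -7011$ ($U = - 3 \left(14 \left(-4\right) \left(-42\right) - 15\right) = - 3 \left(\left(-56\right) \left(-42\right) - 15\right) = - 3 \left(2352 - 15\right) = \left(-3\right) 2337 = -7011$)
$H U = \left(-8\right) \left(-7011\right) = 56088$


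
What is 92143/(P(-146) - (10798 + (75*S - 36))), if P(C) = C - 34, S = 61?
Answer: -92143/15517 ≈ -5.9382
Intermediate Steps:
P(C) = -34 + C
92143/(P(-146) - (10798 + (75*S - 36))) = 92143/((-34 - 146) - (10798 + (75*61 - 36))) = 92143/(-180 - (10798 + (4575 - 36))) = 92143/(-180 - (10798 + 4539)) = 92143/(-180 - 1*15337) = 92143/(-180 - 15337) = 92143/(-15517) = 92143*(-1/15517) = -92143/15517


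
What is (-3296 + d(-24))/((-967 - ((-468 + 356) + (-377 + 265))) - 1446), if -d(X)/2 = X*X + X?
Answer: 400/199 ≈ 2.0101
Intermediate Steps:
d(X) = -2*X - 2*X² (d(X) = -2*(X*X + X) = -2*(X² + X) = -2*(X + X²) = -2*X - 2*X²)
(-3296 + d(-24))/((-967 - ((-468 + 356) + (-377 + 265))) - 1446) = (-3296 - 2*(-24)*(1 - 24))/((-967 - ((-468 + 356) + (-377 + 265))) - 1446) = (-3296 - 2*(-24)*(-23))/((-967 - (-112 - 112)) - 1446) = (-3296 - 1104)/((-967 - 1*(-224)) - 1446) = -4400/((-967 + 224) - 1446) = -4400/(-743 - 1446) = -4400/(-2189) = -4400*(-1/2189) = 400/199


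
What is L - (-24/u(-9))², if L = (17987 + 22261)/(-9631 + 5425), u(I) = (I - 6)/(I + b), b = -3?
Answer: -6628116/17525 ≈ -378.21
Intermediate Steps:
u(I) = (-6 + I)/(-3 + I) (u(I) = (I - 6)/(I - 3) = (-6 + I)/(-3 + I))
L = -6708/701 (L = 40248/(-4206) = 40248*(-1/4206) = -6708/701 ≈ -9.5692)
L - (-24/u(-9))² = -6708/701 - (-24*(-3 - 9)/(-6 - 9))² = -6708/701 - (-24/(-15/(-12)))² = -6708/701 - (-24/((-1/12*(-15))))² = -6708/701 - (-24/5/4)² = -6708/701 - (-24*⅘)² = -6708/701 - (-96/5)² = -6708/701 - 1*9216/25 = -6708/701 - 9216/25 = -6628116/17525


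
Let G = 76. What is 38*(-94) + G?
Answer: -3496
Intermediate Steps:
38*(-94) + G = 38*(-94) + 76 = -3572 + 76 = -3496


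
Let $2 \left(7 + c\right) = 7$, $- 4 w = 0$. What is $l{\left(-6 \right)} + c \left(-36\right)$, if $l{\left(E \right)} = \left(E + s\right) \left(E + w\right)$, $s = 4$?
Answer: $138$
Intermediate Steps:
$w = 0$ ($w = \left(- \frac{1}{4}\right) 0 = 0$)
$c = - \frac{7}{2}$ ($c = -7 + \frac{1}{2} \cdot 7 = -7 + \frac{7}{2} = - \frac{7}{2} \approx -3.5$)
$l{\left(E \right)} = E \left(4 + E\right)$ ($l{\left(E \right)} = \left(E + 4\right) \left(E + 0\right) = \left(4 + E\right) E = E \left(4 + E\right)$)
$l{\left(-6 \right)} + c \left(-36\right) = - 6 \left(4 - 6\right) - -126 = \left(-6\right) \left(-2\right) + 126 = 12 + 126 = 138$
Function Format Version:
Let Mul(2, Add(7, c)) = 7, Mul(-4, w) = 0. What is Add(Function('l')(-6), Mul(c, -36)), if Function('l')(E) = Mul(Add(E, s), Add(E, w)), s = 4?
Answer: 138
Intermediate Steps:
w = 0 (w = Mul(Rational(-1, 4), 0) = 0)
c = Rational(-7, 2) (c = Add(-7, Mul(Rational(1, 2), 7)) = Add(-7, Rational(7, 2)) = Rational(-7, 2) ≈ -3.5000)
Function('l')(E) = Mul(E, Add(4, E)) (Function('l')(E) = Mul(Add(E, 4), Add(E, 0)) = Mul(Add(4, E), E) = Mul(E, Add(4, E)))
Add(Function('l')(-6), Mul(c, -36)) = Add(Mul(-6, Add(4, -6)), Mul(Rational(-7, 2), -36)) = Add(Mul(-6, -2), 126) = Add(12, 126) = 138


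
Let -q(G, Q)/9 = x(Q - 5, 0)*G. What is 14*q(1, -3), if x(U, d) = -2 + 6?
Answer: -504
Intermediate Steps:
x(U, d) = 4
q(G, Q) = -36*G
14*q(1, -3) = 14*(-36*1) = 14*(-36) = -504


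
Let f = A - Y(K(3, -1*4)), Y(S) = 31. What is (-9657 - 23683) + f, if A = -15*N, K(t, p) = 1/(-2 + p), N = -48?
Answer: -32651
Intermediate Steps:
A = 720 (A = -15*(-48) = 720)
f = 689 (f = 720 - 1*31 = 720 - 31 = 689)
(-9657 - 23683) + f = (-9657 - 23683) + 689 = -33340 + 689 = -32651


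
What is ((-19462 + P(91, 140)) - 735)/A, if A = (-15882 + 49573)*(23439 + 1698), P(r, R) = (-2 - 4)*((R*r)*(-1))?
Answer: 56243/846890667 ≈ 6.6411e-5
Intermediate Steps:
P(r, R) = 6*R*r (P(r, R) = -(-6)*R*r = 6*R*r)
A = 846890667 (A = 33691*25137 = 846890667)
((-19462 + P(91, 140)) - 735)/A = ((-19462 + 6*140*91) - 735)/846890667 = ((-19462 + 76440) - 735)*(1/846890667) = (56978 - 735)*(1/846890667) = 56243*(1/846890667) = 56243/846890667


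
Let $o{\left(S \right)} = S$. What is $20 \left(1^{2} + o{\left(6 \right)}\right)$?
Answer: $140$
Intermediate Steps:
$20 \left(1^{2} + o{\left(6 \right)}\right) = 20 \left(1^{2} + 6\right) = 20 \left(1 + 6\right) = 20 \cdot 7 = 140$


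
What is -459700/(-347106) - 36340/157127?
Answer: 29808724930/27269862231 ≈ 1.0931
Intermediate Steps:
-459700/(-347106) - 36340/157127 = -459700*(-1/347106) - 36340*1/157127 = 229850/173553 - 36340/157127 = 29808724930/27269862231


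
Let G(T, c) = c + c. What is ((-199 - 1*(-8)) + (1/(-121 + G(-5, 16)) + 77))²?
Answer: 102961609/7921 ≈ 12999.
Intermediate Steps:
G(T, c) = 2*c
((-199 - 1*(-8)) + (1/(-121 + G(-5, 16)) + 77))² = ((-199 - 1*(-8)) + (1/(-121 + 2*16) + 77))² = ((-199 + 8) + (1/(-121 + 32) + 77))² = (-191 + (1/(-89) + 77))² = (-191 + (-1/89 + 77))² = (-191 + 6852/89)² = (-10147/89)² = 102961609/7921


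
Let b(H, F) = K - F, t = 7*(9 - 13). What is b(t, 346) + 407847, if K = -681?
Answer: 406820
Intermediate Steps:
t = -28 (t = 7*(-4) = -28)
b(H, F) = -681 - F
b(t, 346) + 407847 = (-681 - 1*346) + 407847 = (-681 - 346) + 407847 = -1027 + 407847 = 406820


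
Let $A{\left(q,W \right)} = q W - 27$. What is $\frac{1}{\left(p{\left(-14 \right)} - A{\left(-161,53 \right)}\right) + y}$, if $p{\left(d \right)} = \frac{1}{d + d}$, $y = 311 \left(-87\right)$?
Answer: $- \frac{28}{517917} \approx -5.4063 \cdot 10^{-5}$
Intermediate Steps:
$y = -27057$
$p{\left(d \right)} = \frac{1}{2 d}$
$A{\left(q,W \right)} = -27 + W q$ ($A{\left(q,W \right)} = W q - 27 = -27 + W q$)
$\frac{1}{\left(p{\left(-14 \right)} - A{\left(-161,53 \right)}\right) + y} = \frac{1}{\left(\frac{1}{2 \left(-14\right)} - \left(-27 + 53 \left(-161\right)\right)\right) - 27057} = \frac{1}{\left(\frac{1}{2} \left(- \frac{1}{14}\right) - \left(-27 - 8533\right)\right) - 27057} = \frac{1}{\left(- \frac{1}{28} - -8560\right) - 27057} = \frac{1}{\left(- \frac{1}{28} + 8560\right) - 27057} = \frac{1}{\frac{239679}{28} - 27057} = \frac{1}{- \frac{517917}{28}} = - \frac{28}{517917}$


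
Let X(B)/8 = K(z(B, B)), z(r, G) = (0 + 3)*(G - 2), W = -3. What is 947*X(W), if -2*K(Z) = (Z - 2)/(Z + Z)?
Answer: -32198/15 ≈ -2146.5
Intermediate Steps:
z(r, G) = -6 + 3*G (z(r, G) = 3*(-2 + G) = -6 + 3*G)
K(Z) = -(-2 + Z)/(4*Z) (K(Z) = -(Z - 2)/(2*(Z + Z)) = -(-2 + Z)/(2*(2*Z)) = -(-2 + Z)*1/(2*Z)/2 = -(-2 + Z)/(4*Z))
X(B) = 2*(8 - 3*B)/(-6 + 3*B) (X(B) = 8*((2 - (-6 + 3*B))/(4*(-6 + 3*B))) = 8*((2 + (6 - 3*B))/(4*(-6 + 3*B))) = 8*((8 - 3*B)/(4*(-6 + 3*B))) = 2*(8 - 3*B)/(-6 + 3*B))
947*X(W) = 947*(2*(8 - 3*(-3))/(3*(-2 - 3))) = 947*((2/3)*(8 + 9)/(-5)) = 947*((2/3)*(-1/5)*17) = 947*(-34/15) = -32198/15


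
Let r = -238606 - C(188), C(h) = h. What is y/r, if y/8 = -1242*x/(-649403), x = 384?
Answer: -635904/25845589997 ≈ -2.4604e-5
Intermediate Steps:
r = -238794 (r = -238606 - 1*188 = -238606 - 188 = -238794)
y = 3815424/649403 (y = 8*(-1242*384/(-649403)) = 8*(-476928*(-1/649403)) = 8*(476928/649403) = 3815424/649403 ≈ 5.8753)
y/r = (3815424/649403)/(-238794) = (3815424/649403)*(-1/238794) = -635904/25845589997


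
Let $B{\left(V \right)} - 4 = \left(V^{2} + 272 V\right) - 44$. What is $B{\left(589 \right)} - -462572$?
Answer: $969661$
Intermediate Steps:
$B{\left(V \right)} = -40 + V^{2} + 272 V$ ($B{\left(V \right)} = 4 - \left(44 - V^{2} - 272 V\right) = 4 + \left(-44 + V^{2} + 272 V\right) = -40 + V^{2} + 272 V$)
$B{\left(589 \right)} - -462572 = \left(-40 + 589^{2} + 272 \cdot 589\right) - -462572 = \left(-40 + 346921 + 160208\right) + 462572 = 507089 + 462572 = 969661$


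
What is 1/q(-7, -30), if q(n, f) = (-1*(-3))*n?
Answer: -1/21 ≈ -0.047619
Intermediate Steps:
q(n, f) = 3*n
1/q(-7, -30) = 1/(3*(-7)) = 1/(-21) = -1/21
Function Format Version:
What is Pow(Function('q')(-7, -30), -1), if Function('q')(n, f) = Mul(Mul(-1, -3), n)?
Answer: Rational(-1, 21) ≈ -0.047619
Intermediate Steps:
Function('q')(n, f) = Mul(3, n)
Pow(Function('q')(-7, -30), -1) = Pow(Mul(3, -7), -1) = Pow(-21, -1) = Rational(-1, 21)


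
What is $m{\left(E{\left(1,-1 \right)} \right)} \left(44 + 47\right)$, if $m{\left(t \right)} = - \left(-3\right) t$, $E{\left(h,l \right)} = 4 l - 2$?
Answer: $-1638$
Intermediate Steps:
$E{\left(h,l \right)} = -2 + 4 l$
$m{\left(t \right)} = 3 t$
$m{\left(E{\left(1,-1 \right)} \right)} \left(44 + 47\right) = 3 \left(-2 + 4 \left(-1\right)\right) \left(44 + 47\right) = 3 \left(-2 - 4\right) 91 = 3 \left(-6\right) 91 = \left(-18\right) 91 = -1638$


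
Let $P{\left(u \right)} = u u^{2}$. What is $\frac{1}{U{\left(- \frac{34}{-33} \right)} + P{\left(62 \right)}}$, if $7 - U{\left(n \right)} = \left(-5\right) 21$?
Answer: $\frac{1}{238440} \approx 4.1939 \cdot 10^{-6}$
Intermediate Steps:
$P{\left(u \right)} = u^{3}$
$U{\left(n \right)} = 112$ ($U{\left(n \right)} = 7 - \left(-5\right) 21 = 7 - -105 = 7 + 105 = 112$)
$\frac{1}{U{\left(- \frac{34}{-33} \right)} + P{\left(62 \right)}} = \frac{1}{112 + 62^{3}} = \frac{1}{112 + 238328} = \frac{1}{238440}$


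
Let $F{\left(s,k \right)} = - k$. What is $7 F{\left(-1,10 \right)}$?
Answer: $-70$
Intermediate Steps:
$7 F{\left(-1,10 \right)} = 7 \left(\left(-1\right) 10\right) = 7 \left(-10\right) = -70$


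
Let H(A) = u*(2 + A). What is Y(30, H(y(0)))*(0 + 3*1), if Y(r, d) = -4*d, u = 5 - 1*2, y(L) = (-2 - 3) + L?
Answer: 108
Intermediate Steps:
y(L) = -5 + L
u = 3 (u = 5 - 2 = 3)
H(A) = 6 + 3*A (H(A) = 3*(2 + A) = 6 + 3*A)
Y(30, H(y(0)))*(0 + 3*1) = (-4*(6 + 3*(-5 + 0)))*(0 + 3*1) = (-4*(6 + 3*(-5)))*(0 + 3) = -4*(6 - 15)*3 = -4*(-9)*3 = 36*3 = 108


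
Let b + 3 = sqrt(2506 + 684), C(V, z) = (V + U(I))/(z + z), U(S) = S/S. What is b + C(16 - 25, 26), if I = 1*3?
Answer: -41/13 + sqrt(3190) ≈ 53.326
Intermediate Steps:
I = 3
U(S) = 1
C(V, z) = (1 + V)/(2*z) (C(V, z) = (V + 1)/(z + z) = (1 + V)/((2*z)) = (1 + V)*(1/(2*z)) = (1 + V)/(2*z))
b = -3 + sqrt(3190) (b = -3 + sqrt(2506 + 684) = -3 + sqrt(3190) ≈ 53.480)
b + C(16 - 25, 26) = (-3 + sqrt(3190)) + (1/2)*(1 + (16 - 25))/26 = (-3 + sqrt(3190)) + (1/2)*(1/26)*(1 - 9) = (-3 + sqrt(3190)) + (1/2)*(1/26)*(-8) = (-3 + sqrt(3190)) - 2/13 = -41/13 + sqrt(3190)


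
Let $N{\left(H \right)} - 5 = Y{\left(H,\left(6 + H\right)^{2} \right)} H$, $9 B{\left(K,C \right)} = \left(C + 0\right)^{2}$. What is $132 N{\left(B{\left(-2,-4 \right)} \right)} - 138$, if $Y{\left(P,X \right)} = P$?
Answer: $\frac{25358}{27} \approx 939.19$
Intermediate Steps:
$B{\left(K,C \right)} = \frac{C^{2}}{9}$ ($B{\left(K,C \right)} = \frac{\left(C + 0\right)^{2}}{9} = \frac{C^{2}}{9}$)
$N{\left(H \right)} = 5 + H^{2}$ ($N{\left(H \right)} = 5 + H H = 5 + H^{2}$)
$132 N{\left(B{\left(-2,-4 \right)} \right)} - 138 = 132 \left(5 + \left(\frac{\left(-4\right)^{2}}{9}\right)^{2}\right) - 138 = 132 \left(5 + \left(\frac{1}{9} \cdot 16\right)^{2}\right) - 138 = 132 \left(5 + \left(\frac{16}{9}\right)^{2}\right) - 138 = 132 \left(5 + \frac{256}{81}\right) - 138 = 132 \cdot \frac{661}{81} - 138 = \frac{29084}{27} - 138 = \frac{25358}{27}$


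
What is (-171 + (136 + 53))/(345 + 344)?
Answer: 18/689 ≈ 0.026125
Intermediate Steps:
(-171 + (136 + 53))/(345 + 344) = (-171 + 189)/689 = 18*(1/689) = 18/689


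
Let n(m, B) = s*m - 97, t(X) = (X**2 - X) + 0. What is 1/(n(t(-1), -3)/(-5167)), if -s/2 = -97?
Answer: -5167/291 ≈ -17.756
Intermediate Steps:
t(X) = X**2 - X
s = 194 (s = -2*(-97) = 194)
n(m, B) = -97 + 194*m (n(m, B) = 194*m - 97 = -97 + 194*m)
1/(n(t(-1), -3)/(-5167)) = 1/((-97 + 194*(-(-1 - 1)))/(-5167)) = 1/((-97 + 194*(-1*(-2)))*(-1/5167)) = 1/((-97 + 194*2)*(-1/5167)) = 1/((-97 + 388)*(-1/5167)) = 1/(291*(-1/5167)) = 1/(-291/5167) = -5167/291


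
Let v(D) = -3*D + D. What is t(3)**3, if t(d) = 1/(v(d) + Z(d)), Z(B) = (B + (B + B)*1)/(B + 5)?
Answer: -512/59319 ≈ -0.0086313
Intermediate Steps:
v(D) = -2*D
Z(B) = 3*B/(5 + B) (Z(B) = (B + (2*B)*1)/(5 + B) = (B + 2*B)/(5 + B) = (3*B)/(5 + B) = 3*B/(5 + B))
t(d) = 1/(-2*d + 3*d/(5 + d))
t(3)**3 = ((-5 - 1*3)/(3*(7 + 2*3)))**3 = ((-5 - 3)/(3*(7 + 6)))**3 = ((1/3)*(-8)/13)**3 = ((1/3)*(1/13)*(-8))**3 = (-8/39)**3 = -512/59319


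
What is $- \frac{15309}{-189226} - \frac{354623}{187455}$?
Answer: $- \frac{64234143203}{35471359830} \approx -1.8109$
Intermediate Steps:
$- \frac{15309}{-189226} - \frac{354623}{187455} = \left(-15309\right) \left(- \frac{1}{189226}\right) - \frac{354623}{187455} = \frac{15309}{189226} - \frac{354623}{187455} = - \frac{64234143203}{35471359830}$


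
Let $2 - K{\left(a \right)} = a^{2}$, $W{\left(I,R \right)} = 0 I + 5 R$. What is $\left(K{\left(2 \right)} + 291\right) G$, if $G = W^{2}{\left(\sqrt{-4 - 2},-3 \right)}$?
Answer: $65025$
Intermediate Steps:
$W{\left(I,R \right)} = 5 R$ ($W{\left(I,R \right)} = 0 + 5 R = 5 R$)
$K{\left(a \right)} = 2 - a^{2}$
$G = 225$ ($G = \left(5 \left(-3\right)\right)^{2} = \left(-15\right)^{2} = 225$)
$\left(K{\left(2 \right)} + 291\right) G = \left(\left(2 - 2^{2}\right) + 291\right) 225 = \left(\left(2 - 4\right) + 291\right) 225 = \left(-2 + 291\right) 225 = 289 \cdot 225 = 65025$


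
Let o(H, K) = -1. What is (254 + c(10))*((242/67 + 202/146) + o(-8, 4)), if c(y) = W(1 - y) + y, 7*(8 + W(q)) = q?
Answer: 34843386/34237 ≈ 1017.7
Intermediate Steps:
W(q) = -8 + q/7
c(y) = -55/7 + 6*y/7 (c(y) = (-8 + (1 - y)/7) + y = (-8 + (1/7 - y/7)) + y = (-55/7 - y/7) + y = -55/7 + 6*y/7)
(254 + c(10))*((242/67 + 202/146) + o(-8, 4)) = (254 + (-55/7 + (6/7)*10))*((242/67 + 202/146) - 1) = (254 + (-55/7 + 60/7))*((242*(1/67) + 202*(1/146)) - 1) = (254 + 5/7)*((242/67 + 101/73) - 1) = 1783*(24433/4891 - 1)/7 = (1783/7)*(19542/4891) = 34843386/34237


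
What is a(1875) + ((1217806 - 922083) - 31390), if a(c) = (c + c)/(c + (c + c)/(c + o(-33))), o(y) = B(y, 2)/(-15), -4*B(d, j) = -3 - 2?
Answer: 5953617157/22523 ≈ 2.6434e+5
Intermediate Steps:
B(d, j) = 5/4 (B(d, j) = -(-3 - 2)/4 = -1/4*(-5) = 5/4)
o(y) = -1/12 (o(y) = (5/4)/(-15) = (5/4)*(-1/15) = -1/12)
a(c) = 2*c/(c + 2*c/(-1/12 + c)) (a(c) = (c + c)/(c + (c + c)/(c - 1/12)) = (2*c)/(c + (2*c)/(-1/12 + c)) = (2*c)/(c + 2*c/(-1/12 + c)) = 2*c/(c + 2*c/(-1/12 + c)))
a(1875) + ((1217806 - 922083) - 31390) = 2*(-1 + 12*1875)/(23 + 12*1875) + ((1217806 - 922083) - 31390) = 2*(-1 + 22500)/(23 + 22500) + (295723 - 31390) = 2*22499/22523 + 264333 = 2*(1/22523)*22499 + 264333 = 44998/22523 + 264333 = 5953617157/22523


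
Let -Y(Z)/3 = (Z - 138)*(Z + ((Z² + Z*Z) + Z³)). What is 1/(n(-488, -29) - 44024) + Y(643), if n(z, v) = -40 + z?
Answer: -17999587208077441/44552 ≈ -4.0401e+11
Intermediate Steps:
Y(Z) = -3*(-138 + Z)*(Z + Z³ + 2*Z²) (Y(Z) = -3*(Z - 138)*(Z + ((Z² + Z*Z) + Z³)) = -3*(-138 + Z)*(Z + ((Z² + Z²) + Z³)) = -3*(-138 + Z)*(Z + (2*Z² + Z³)) = -3*(-138 + Z)*(Z + (Z³ + 2*Z²)) = -3*(-138 + Z)*(Z + Z³ + 2*Z²))
1/(n(-488, -29) - 44024) + Y(643) = 1/((-40 - 488) - 44024) + 3*643*(138 - 1*643³ + 136*643² + 275*643) = 1/(-528 - 44024) + 3*643*(138 - 1*265847707 + 136*413449 + 176825) = 1/(-44552) + 3*643*(138 - 265847707 + 56229064 + 176825) = -1/44552 + 3*643*(-209441680) = -1/44552 - 404013000720 = -17999587208077441/44552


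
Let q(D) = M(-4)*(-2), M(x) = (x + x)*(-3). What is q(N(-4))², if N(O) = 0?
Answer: 2304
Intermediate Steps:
M(x) = -6*x (M(x) = (2*x)*(-3) = -6*x)
q(D) = -48 (q(D) = -6*(-4)*(-2) = 24*(-2) = -48)
q(N(-4))² = (-48)² = 2304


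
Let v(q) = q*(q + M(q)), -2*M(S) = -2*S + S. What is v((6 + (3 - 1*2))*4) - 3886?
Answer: -2710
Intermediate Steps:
M(S) = S/2 (M(S) = -(-2*S + S)/2 = -(-1)*S/2 = S/2)
v(q) = 3*q**2/2 (v(q) = q*(q + q/2) = q*(3*q/2) = 3*q**2/2)
v((6 + (3 - 1*2))*4) - 3886 = 3*((6 + (3 - 1*2))*4)**2/2 - 3886 = 3*((6 + (3 - 2))*4)**2/2 - 3886 = 3*((6 + 1)*4)**2/2 - 3886 = 3*(7*4)**2/2 - 3886 = (3/2)*28**2 - 3886 = (3/2)*784 - 3886 = 1176 - 3886 = -2710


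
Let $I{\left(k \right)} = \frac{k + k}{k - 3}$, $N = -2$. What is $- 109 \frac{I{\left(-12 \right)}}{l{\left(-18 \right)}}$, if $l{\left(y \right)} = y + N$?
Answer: $\frac{218}{25} \approx 8.72$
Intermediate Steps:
$I{\left(k \right)} = \frac{2 k}{-3 + k}$
$l{\left(y \right)} = -2 + y$ ($l{\left(y \right)} = y - 2 = -2 + y$)
$- 109 \frac{I{\left(-12 \right)}}{l{\left(-18 \right)}} = - 109 \frac{2 \left(-12\right) \frac{1}{-3 - 12}}{-2 - 18} = - 109 \frac{2 \left(-12\right) \frac{1}{-15}}{-20} = - 109 \cdot 2 \left(-12\right) \left(- \frac{1}{15}\right) \left(- \frac{1}{20}\right) = - 109 \cdot \frac{8}{5} \left(- \frac{1}{20}\right) = \left(-109\right) \left(- \frac{2}{25}\right) = \frac{218}{25}$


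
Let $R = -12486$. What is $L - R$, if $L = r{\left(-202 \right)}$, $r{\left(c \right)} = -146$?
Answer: $12340$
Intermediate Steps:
$L = -146$
$L - R = -146 - -12486 = -146 + 12486 = 12340$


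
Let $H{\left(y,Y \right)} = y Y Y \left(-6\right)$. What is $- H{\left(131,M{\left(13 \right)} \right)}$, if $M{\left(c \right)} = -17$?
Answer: $227154$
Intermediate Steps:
$H{\left(y,Y \right)} = - 6 y Y^{2}$ ($H{\left(y,Y \right)} = Y y Y \left(-6\right) = y Y^{2} \left(-6\right) = - 6 y Y^{2}$)
$- H{\left(131,M{\left(13 \right)} \right)} = - \left(-6\right) 131 \left(-17\right)^{2} = - \left(-6\right) 131 \cdot 289 = \left(-1\right) \left(-227154\right) = 227154$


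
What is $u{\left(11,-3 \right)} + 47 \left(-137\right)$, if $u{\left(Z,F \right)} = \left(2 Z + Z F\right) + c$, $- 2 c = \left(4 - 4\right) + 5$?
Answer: $- \frac{12905}{2} \approx -6452.5$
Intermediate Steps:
$c = - \frac{5}{2}$ ($c = - \frac{\left(4 - 4\right) + 5}{2} = - \frac{0 + 5}{2} = \left(- \frac{1}{2}\right) 5 = - \frac{5}{2} \approx -2.5$)
$u{\left(Z,F \right)} = - \frac{5}{2} + 2 Z + F Z$ ($u{\left(Z,F \right)} = \left(2 Z + Z F\right) - \frac{5}{2} = \left(2 Z + F Z\right) - \frac{5}{2} = - \frac{5}{2} + 2 Z + F Z$)
$u{\left(11,-3 \right)} + 47 \left(-137\right) = \left(- \frac{5}{2} + 2 \cdot 11 - 33\right) + 47 \left(-137\right) = \left(- \frac{5}{2} + 22 - 33\right) - 6439 = - \frac{27}{2} - 6439 = - \frac{12905}{2}$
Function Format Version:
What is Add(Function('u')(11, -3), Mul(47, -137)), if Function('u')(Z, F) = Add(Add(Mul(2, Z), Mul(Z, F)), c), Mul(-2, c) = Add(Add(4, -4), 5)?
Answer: Rational(-12905, 2) ≈ -6452.5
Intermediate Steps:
c = Rational(-5, 2) (c = Mul(Rational(-1, 2), Add(Add(4, -4), 5)) = Mul(Rational(-1, 2), Add(0, 5)) = Mul(Rational(-1, 2), 5) = Rational(-5, 2) ≈ -2.5000)
Function('u')(Z, F) = Add(Rational(-5, 2), Mul(2, Z), Mul(F, Z)) (Function('u')(Z, F) = Add(Add(Mul(2, Z), Mul(Z, F)), Rational(-5, 2)) = Add(Add(Mul(2, Z), Mul(F, Z)), Rational(-5, 2)) = Add(Rational(-5, 2), Mul(2, Z), Mul(F, Z)))
Add(Function('u')(11, -3), Mul(47, -137)) = Add(Add(Rational(-5, 2), Mul(2, 11), Mul(-3, 11)), Mul(47, -137)) = Add(Add(Rational(-5, 2), 22, -33), -6439) = Add(Rational(-27, 2), -6439) = Rational(-12905, 2)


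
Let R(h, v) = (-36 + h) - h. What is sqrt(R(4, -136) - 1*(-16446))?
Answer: sqrt(16410) ≈ 128.10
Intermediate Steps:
R(h, v) = -36
sqrt(R(4, -136) - 1*(-16446)) = sqrt(-36 - 1*(-16446)) = sqrt(-36 + 16446) = sqrt(16410)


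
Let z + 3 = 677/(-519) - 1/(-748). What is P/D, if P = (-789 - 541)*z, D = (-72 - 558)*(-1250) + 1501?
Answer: 1110891145/153149828106 ≈ 0.0072536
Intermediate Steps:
D = 789001 (D = -630*(-1250) + 1501 = 787500 + 1501 = 789001)
z = -1670513/388212 (z = -3 + (677/(-519) - 1/(-748)) = -3 + (677*(-1/519) - 1*(-1/748)) = -3 + (-677/519 + 1/748) = -3 - 505877/388212 = -1670513/388212 ≈ -4.3031)
P = 1110891145/194106 (P = (-789 - 541)*(-1670513/388212) = -1330*(-1670513/388212) = 1110891145/194106 ≈ 5723.1)
P/D = (1110891145/194106)/789001 = (1110891145/194106)*(1/789001) = 1110891145/153149828106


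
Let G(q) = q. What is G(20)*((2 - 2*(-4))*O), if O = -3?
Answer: -600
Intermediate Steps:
G(20)*((2 - 2*(-4))*O) = 20*((2 - 2*(-4))*(-3)) = 20*((2 + 8)*(-3)) = 20*(10*(-3)) = 20*(-30) = -600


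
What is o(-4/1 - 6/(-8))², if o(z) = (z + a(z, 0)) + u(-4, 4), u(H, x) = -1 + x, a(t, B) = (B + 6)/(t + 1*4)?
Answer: 961/16 ≈ 60.063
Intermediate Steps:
a(t, B) = (6 + B)/(4 + t) (a(t, B) = (6 + B)/(t + 4) = (6 + B)/(4 + t))
o(z) = 3 + z + 6/(4 + z) (o(z) = (z + (6 + 0)/(4 + z)) + (-1 + 4) = (z + 6/(4 + z)) + 3 = 3 + z + 6/(4 + z))
o(-4/1 - 6/(-8))² = ((6 + (3 + (-4/1 - 6/(-8)))*(4 + (-4/1 - 6/(-8))))/(4 + (-4/1 - 6/(-8))))² = ((6 + (3 + (-4*1 - 6*(-⅛)))*(4 + (-4*1 - 6*(-⅛))))/(4 + (-4*1 - 6*(-⅛))))² = ((6 + (3 + (-4 + ¾))*(4 + (-4 + ¾)))/(4 + (-4 + ¾)))² = ((6 + (3 - 13/4)*(4 - 13/4))/(4 - 13/4))² = ((6 - ¼*¾)/(¾))² = (4*(6 - 3/16)/3)² = ((4/3)*(93/16))² = (31/4)² = 961/16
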